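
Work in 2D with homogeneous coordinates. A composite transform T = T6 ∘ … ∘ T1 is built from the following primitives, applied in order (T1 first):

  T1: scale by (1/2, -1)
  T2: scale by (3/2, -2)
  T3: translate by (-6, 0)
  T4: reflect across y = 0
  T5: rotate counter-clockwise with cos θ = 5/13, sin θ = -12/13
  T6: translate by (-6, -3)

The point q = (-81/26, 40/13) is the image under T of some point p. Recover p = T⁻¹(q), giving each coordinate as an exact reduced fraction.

T1 = [1/2 0 0; 0 -1 0; 0 0 1]
T2·T1 = [3/4 0 0; 0 2 0; 0 0 1]
T3·…·T1 = [3/4 0 -6; 0 2 0; 0 0 1]
T4·…·T1 = [3/4 0 -6; 0 -2 0; 0 0 1]
T5·…·T1 = [15/52 -24/13 -30/13; -9/13 -10/13 72/13; 0 0 1]
T6·…·T1 = [15/52 -24/13 -108/13; -9/13 -10/13 33/13; 0 0 1]
det M = -3/2; M⁻¹ = [20/39 -16/13 96/13; -6/13 -5/26 -87/26; 0 0 1]
M⁻¹ · (-81/26, 40/13)ᵀ = (2, -5/2)ᵀ

p = (2, -5/2)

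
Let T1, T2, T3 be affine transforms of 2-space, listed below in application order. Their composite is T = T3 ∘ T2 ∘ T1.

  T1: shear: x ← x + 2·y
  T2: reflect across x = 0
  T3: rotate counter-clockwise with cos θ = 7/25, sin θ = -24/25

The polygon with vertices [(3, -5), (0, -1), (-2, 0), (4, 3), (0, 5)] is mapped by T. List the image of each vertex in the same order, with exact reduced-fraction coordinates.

image vertices: (-71/25, -203/25), (-2/5, -11/5), (14/25, -48/25), (2/25, 261/25), (2, 11)

T1 shear: x ← x + 2·y: (3, -5) → (-7, -5); (0, -1) → (-2, -1); (-2, 0) → (-2, 0); (4, 3) → (10, 3); (0, 5) → (10, 5)
T2 reflect across x = 0: (-7, -5) → (7, -5); (-2, -1) → (2, -1); (-2, 0) → (2, 0); (10, 3) → (-10, 3); (10, 5) → (-10, 5)
T3 rotate counter-clockwise with cos θ = 7/25, sin θ = -24/25: (7, -5) → (-71/25, -203/25); (2, -1) → (-2/5, -11/5); (2, 0) → (14/25, -48/25); (-10, 3) → (2/25, 261/25); (-10, 5) → (2, 11)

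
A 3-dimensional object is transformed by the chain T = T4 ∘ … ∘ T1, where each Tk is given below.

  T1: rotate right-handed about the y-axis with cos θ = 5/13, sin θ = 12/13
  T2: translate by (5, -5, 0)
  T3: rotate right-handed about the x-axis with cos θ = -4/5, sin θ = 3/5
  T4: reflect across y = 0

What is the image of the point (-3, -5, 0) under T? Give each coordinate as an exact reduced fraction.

T1 rotate right-handed about the y-axis with cos θ = 5/13, sin θ = 12/13: (-3, -5, 0) → (-15/13, -5, 36/13)
T2 translate by (5, -5, 0): (-15/13, -5, 36/13) → (50/13, -10, 36/13)
T3 rotate right-handed about the x-axis with cos θ = -4/5, sin θ = 3/5: (50/13, -10, 36/13) → (50/13, 412/65, -534/65)
T4 reflect across y = 0: (50/13, 412/65, -534/65) → (50/13, -412/65, -534/65)

T(p) = (50/13, -412/65, -534/65)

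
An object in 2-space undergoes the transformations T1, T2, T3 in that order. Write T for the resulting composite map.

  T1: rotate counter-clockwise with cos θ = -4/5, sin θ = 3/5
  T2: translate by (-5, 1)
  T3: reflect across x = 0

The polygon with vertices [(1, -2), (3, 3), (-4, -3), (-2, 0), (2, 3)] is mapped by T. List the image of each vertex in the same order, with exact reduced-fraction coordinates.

image vertices: (23/5, 16/5), (46/5, 2/5), (0, 1), (17/5, -1/5), (42/5, -1/5)

T1 rotate counter-clockwise with cos θ = -4/5, sin θ = 3/5: (1, -2) → (2/5, 11/5); (3, 3) → (-21/5, -3/5); (-4, -3) → (5, 0); (-2, 0) → (8/5, -6/5); (2, 3) → (-17/5, -6/5)
T2 translate by (-5, 1): (2/5, 11/5) → (-23/5, 16/5); (-21/5, -3/5) → (-46/5, 2/5); (5, 0) → (0, 1); (8/5, -6/5) → (-17/5, -1/5); (-17/5, -6/5) → (-42/5, -1/5)
T3 reflect across x = 0: (-23/5, 16/5) → (23/5, 16/5); (-46/5, 2/5) → (46/5, 2/5); (0, 1) → (0, 1); (-17/5, -1/5) → (17/5, -1/5); (-42/5, -1/5) → (42/5, -1/5)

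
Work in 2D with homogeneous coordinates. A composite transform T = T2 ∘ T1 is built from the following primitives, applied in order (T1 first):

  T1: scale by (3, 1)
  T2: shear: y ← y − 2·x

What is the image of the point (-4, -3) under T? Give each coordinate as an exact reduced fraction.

T(p) = (-12, 21)

T1 scale by (3, 1): (-4, -3) → (-12, -3)
T2 shear: y ← y − 2·x: (-12, -3) → (-12, 21)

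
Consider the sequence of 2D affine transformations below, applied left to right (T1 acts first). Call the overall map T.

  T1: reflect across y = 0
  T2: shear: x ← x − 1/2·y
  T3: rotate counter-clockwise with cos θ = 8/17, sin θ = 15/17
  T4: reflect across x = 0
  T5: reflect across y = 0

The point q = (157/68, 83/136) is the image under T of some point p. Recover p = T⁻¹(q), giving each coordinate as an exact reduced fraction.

p = (-3/4, -7/4)

T1 = [1 0 0; 0 -1 0; 0 0 1]
T2·T1 = [1 1/2 0; 0 -1 0; 0 0 1]
T3·…·T1 = [8/17 19/17 0; 15/17 -1/34 0; 0 0 1]
T4·…·T1 = [-8/17 -19/17 0; 15/17 -1/34 0; 0 0 1]
T5·…·T1 = [-8/17 -19/17 0; -15/17 1/34 0; 0 0 1]
det M = -1; M⁻¹ = [-1/34 -19/17 0; -15/17 8/17 0; 0 0 1]
M⁻¹ · (157/68, 83/136)ᵀ = (-3/4, -7/4)ᵀ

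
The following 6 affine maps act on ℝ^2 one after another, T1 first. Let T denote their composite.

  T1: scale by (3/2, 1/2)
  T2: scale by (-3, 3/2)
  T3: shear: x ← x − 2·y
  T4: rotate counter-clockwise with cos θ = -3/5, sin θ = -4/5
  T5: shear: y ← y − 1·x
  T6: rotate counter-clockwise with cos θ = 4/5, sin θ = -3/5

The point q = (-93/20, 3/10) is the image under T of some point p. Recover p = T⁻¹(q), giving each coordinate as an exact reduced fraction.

p = (-2, 1)

T1 = [3/2 0 0; 0 1/2 0; 0 0 1]
T2·T1 = [-9/2 0 0; 0 3/4 0; 0 0 1]
T3·…·T1 = [-9/2 -3/2 0; 0 3/4 0; 0 0 1]
T4·…·T1 = [27/10 3/2 0; 18/5 3/4 0; 0 0 1]
T5·…·T1 = [27/10 3/2 0; 9/10 -3/4 0; 0 0 1]
T6·…·T1 = [27/10 3/4 0; -9/10 -3/2 0; 0 0 1]
det M = -27/8; M⁻¹ = [4/9 2/9 0; -4/15 -4/5 0; 0 0 1]
M⁻¹ · (-93/20, 3/10)ᵀ = (-2, 1)ᵀ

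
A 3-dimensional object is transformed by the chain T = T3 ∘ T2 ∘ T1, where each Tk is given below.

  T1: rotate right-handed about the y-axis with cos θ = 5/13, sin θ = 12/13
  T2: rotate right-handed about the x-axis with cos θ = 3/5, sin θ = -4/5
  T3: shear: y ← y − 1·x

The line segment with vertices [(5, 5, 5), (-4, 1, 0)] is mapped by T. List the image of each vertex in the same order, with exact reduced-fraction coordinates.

T1 rotate right-handed about the y-axis with cos θ = 5/13, sin θ = 12/13: (5, 5, 5) → (85/13, 5, -35/13); (-4, 1, 0) → (-20/13, 1, 48/13)
T2 rotate right-handed about the x-axis with cos θ = 3/5, sin θ = -4/5: (85/13, 5, -35/13) → (85/13, 11/13, -73/13); (-20/13, 1, 48/13) → (-20/13, 231/65, 92/65)
T3 shear: y ← y − 1·x: (85/13, 11/13, -73/13) → (85/13, -74/13, -73/13); (-20/13, 231/65, 92/65) → (-20/13, 331/65, 92/65)

image vertices: (85/13, -74/13, -73/13), (-20/13, 331/65, 92/65)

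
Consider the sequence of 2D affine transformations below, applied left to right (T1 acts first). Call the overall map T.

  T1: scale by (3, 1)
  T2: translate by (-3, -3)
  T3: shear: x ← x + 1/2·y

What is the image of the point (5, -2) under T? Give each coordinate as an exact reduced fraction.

T1 scale by (3, 1): (5, -2) → (15, -2)
T2 translate by (-3, -3): (15, -2) → (12, -5)
T3 shear: x ← x + 1/2·y: (12, -5) → (19/2, -5)

T(p) = (19/2, -5)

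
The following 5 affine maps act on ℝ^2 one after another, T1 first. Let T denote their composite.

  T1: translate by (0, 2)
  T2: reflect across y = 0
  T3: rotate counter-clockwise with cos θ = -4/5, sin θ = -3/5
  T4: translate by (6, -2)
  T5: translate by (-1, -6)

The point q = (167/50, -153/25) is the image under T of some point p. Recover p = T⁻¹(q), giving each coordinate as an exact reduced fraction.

T1 = [1 0 0; 0 1 2; 0 0 1]
T2·T1 = [1 0 0; 0 -1 -2; 0 0 1]
T3·…·T1 = [-4/5 -3/5 -6/5; -3/5 4/5 8/5; 0 0 1]
T4·…·T1 = [-4/5 -3/5 24/5; -3/5 4/5 -2/5; 0 0 1]
T5·…·T1 = [-4/5 -3/5 19/5; -3/5 4/5 -32/5; 0 0 1]
det M = -1; M⁻¹ = [-4/5 -3/5 -4/5; -3/5 4/5 37/5; 0 0 1]
M⁻¹ · (167/50, -153/25)ᵀ = (1/5, 1/2)ᵀ

p = (1/5, 1/2)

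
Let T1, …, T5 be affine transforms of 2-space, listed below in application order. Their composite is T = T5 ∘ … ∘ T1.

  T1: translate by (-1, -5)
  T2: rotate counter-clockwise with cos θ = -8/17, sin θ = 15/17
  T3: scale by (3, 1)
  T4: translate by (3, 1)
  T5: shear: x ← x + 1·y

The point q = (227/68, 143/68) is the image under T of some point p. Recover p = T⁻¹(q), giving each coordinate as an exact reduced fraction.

p = (9/4, 5)

T1 = [1 0 -1; 0 1 -5; 0 0 1]
T2·T1 = [-8/17 -15/17 83/17; 15/17 -8/17 25/17; 0 0 1]
T3·…·T1 = [-24/17 -45/17 249/17; 15/17 -8/17 25/17; 0 0 1]
T4·…·T1 = [-24/17 -45/17 300/17; 15/17 -8/17 42/17; 0 0 1]
T5·…·T1 = [-9/17 -53/17 342/17; 15/17 -8/17 42/17; 0 0 1]
det M = 3; M⁻¹ = [-8/51 53/51 10/17; -5/17 -3/17 108/17; 0 0 1]
M⁻¹ · (227/68, 143/68)ᵀ = (9/4, 5)ᵀ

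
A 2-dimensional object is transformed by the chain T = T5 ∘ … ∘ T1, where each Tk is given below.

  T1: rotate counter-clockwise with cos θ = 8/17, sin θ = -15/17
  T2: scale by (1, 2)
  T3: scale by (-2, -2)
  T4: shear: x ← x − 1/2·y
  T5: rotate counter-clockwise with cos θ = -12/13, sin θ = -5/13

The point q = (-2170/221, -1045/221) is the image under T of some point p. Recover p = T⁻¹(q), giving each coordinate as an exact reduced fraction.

p = (-5/2, -5)

T1 = [8/17 15/17 0; -15/17 8/17 0; 0 0 1]
T2·T1 = [8/17 15/17 0; -30/17 16/17 0; 0 0 1]
T3·…·T1 = [-16/17 -30/17 0; 60/17 -32/17 0; 0 0 1]
T4·…·T1 = [-46/17 -14/17 0; 60/17 -32/17 0; 0 0 1]
T5·…·T1 = [852/221 8/221 0; -490/221 454/221 0; 0 0 1]
det M = 8; M⁻¹ = [227/884 -1/221 0; 245/884 213/442 0; 0 0 1]
M⁻¹ · (-2170/221, -1045/221)ᵀ = (-5/2, -5)ᵀ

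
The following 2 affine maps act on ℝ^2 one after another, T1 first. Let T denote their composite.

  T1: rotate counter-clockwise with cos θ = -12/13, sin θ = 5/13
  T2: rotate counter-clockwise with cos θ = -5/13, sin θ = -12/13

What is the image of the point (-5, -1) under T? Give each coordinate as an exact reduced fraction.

T(p) = (-37/13, -55/13)

T1 rotate counter-clockwise with cos θ = -12/13, sin θ = 5/13: (-5, -1) → (5, -1)
T2 rotate counter-clockwise with cos θ = -5/13, sin θ = -12/13: (5, -1) → (-37/13, -55/13)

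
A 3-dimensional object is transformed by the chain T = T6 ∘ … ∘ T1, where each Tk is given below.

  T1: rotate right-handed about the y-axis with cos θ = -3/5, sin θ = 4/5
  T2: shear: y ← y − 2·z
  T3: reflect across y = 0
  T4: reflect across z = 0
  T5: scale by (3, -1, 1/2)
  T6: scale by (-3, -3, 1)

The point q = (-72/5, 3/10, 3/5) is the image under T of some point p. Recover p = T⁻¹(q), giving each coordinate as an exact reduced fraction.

T1 = [-3/5 0 4/5 0; 0 1 0 0; -4/5 0 -3/5 0; 0 0 0 1]
T2·T1 = [-3/5 0 4/5 0; 8/5 1 6/5 0; -4/5 0 -3/5 0; 0 0 0 1]
T3·…·T1 = [-3/5 0 4/5 0; -8/5 -1 -6/5 0; -4/5 0 -3/5 0; 0 0 0 1]
T4·…·T1 = [-3/5 0 4/5 0; -8/5 -1 -6/5 0; 4/5 0 3/5 0; 0 0 0 1]
T5·…·T1 = [-9/5 0 12/5 0; 8/5 1 6/5 0; 2/5 0 3/10 0; 0 0 0 1]
T6·…·T1 = [27/5 0 -36/5 0; -24/5 -3 -18/5 0; 2/5 0 3/10 0; 0 0 0 1]
det M = -27/2; M⁻¹ = [1/15 0 8/5 0; 0 -1/3 -4 0; -4/45 0 6/5 0; 0 0 0 1]
M⁻¹ · (-72/5, 3/10, 3/5)ᵀ = (0, -5/2, 2)ᵀ

p = (0, -5/2, 2)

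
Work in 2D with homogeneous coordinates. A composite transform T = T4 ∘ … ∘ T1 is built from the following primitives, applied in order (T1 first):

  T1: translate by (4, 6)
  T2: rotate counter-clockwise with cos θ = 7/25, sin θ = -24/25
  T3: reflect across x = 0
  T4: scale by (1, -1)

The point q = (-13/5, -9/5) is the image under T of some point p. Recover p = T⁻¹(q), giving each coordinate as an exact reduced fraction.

T1 = [1 0 4; 0 1 6; 0 0 1]
T2·T1 = [7/25 24/25 172/25; -24/25 7/25 -54/25; 0 0 1]
T3·…·T1 = [-7/25 -24/25 -172/25; -24/25 7/25 -54/25; 0 0 1]
T4·…·T1 = [-7/25 -24/25 -172/25; 24/25 -7/25 54/25; 0 0 1]
det M = 1; M⁻¹ = [-7/25 24/25 -4; -24/25 -7/25 -6; 0 0 1]
M⁻¹ · (-13/5, -9/5)ᵀ = (-5, -3)ᵀ

p = (-5, -3)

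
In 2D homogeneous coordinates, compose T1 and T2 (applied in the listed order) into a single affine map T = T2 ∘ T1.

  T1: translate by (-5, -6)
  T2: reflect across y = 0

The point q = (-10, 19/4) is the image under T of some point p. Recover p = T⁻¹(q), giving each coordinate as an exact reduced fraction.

T1 = [1 0 -5; 0 1 -6; 0 0 1]
T2·T1 = [1 0 -5; 0 -1 6; 0 0 1]
det M = -1; M⁻¹ = [1 0 5; 0 -1 6; 0 0 1]
M⁻¹ · (-10, 19/4)ᵀ = (-5, 5/4)ᵀ

p = (-5, 5/4)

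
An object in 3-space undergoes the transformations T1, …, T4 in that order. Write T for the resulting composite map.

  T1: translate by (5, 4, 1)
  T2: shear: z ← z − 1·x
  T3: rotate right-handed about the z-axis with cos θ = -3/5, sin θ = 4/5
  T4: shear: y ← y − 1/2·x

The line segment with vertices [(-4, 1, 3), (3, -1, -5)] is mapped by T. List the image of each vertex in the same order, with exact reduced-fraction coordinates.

T1 translate by (5, 4, 1): (-4, 1, 3) → (1, 5, 4); (3, -1, -5) → (8, 3, -4)
T2 shear: z ← z − 1·x: (1, 5, 4) → (1, 5, 3); (8, 3, -4) → (8, 3, -12)
T3 rotate right-handed about the z-axis with cos θ = -3/5, sin θ = 4/5: (1, 5, 3) → (-23/5, -11/5, 3); (8, 3, -12) → (-36/5, 23/5, -12)
T4 shear: y ← y − 1/2·x: (-23/5, -11/5, 3) → (-23/5, 1/10, 3); (-36/5, 23/5, -12) → (-36/5, 41/5, -12)

image vertices: (-23/5, 1/10, 3), (-36/5, 41/5, -12)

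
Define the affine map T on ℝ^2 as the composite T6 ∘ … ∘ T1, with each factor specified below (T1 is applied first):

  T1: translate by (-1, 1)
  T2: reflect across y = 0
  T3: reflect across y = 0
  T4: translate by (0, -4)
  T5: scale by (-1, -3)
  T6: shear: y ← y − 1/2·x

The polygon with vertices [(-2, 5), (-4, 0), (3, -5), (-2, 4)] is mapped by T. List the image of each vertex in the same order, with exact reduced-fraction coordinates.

image vertices: (3, -15/2), (5, 13/2), (-2, 25), (3, -9/2)

T1 translate by (-1, 1): (-2, 5) → (-3, 6); (-4, 0) → (-5, 1); (3, -5) → (2, -4); (-2, 4) → (-3, 5)
T2 reflect across y = 0: (-3, 6) → (-3, -6); (-5, 1) → (-5, -1); (2, -4) → (2, 4); (-3, 5) → (-3, -5)
T3 reflect across y = 0: (-3, -6) → (-3, 6); (-5, -1) → (-5, 1); (2, 4) → (2, -4); (-3, -5) → (-3, 5)
T4 translate by (0, -4): (-3, 6) → (-3, 2); (-5, 1) → (-5, -3); (2, -4) → (2, -8); (-3, 5) → (-3, 1)
T5 scale by (-1, -3): (-3, 2) → (3, -6); (-5, -3) → (5, 9); (2, -8) → (-2, 24); (-3, 1) → (3, -3)
T6 shear: y ← y − 1/2·x: (3, -6) → (3, -15/2); (5, 9) → (5, 13/2); (-2, 24) → (-2, 25); (3, -3) → (3, -9/2)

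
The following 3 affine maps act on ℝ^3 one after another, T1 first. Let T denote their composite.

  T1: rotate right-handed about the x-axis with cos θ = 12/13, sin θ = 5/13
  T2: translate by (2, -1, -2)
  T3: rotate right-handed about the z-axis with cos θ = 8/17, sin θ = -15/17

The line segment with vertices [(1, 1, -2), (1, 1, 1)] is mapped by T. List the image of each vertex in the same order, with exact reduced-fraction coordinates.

T1 rotate right-handed about the x-axis with cos θ = 12/13, sin θ = 5/13: (1, 1, -2) → (1, 22/13, -19/13); (1, 1, 1) → (1, 7/13, 17/13)
T2 translate by (2, -1, -2): (1, 22/13, -19/13) → (3, 9/13, -45/13); (1, 7/13, 17/13) → (3, -6/13, -9/13)
T3 rotate right-handed about the z-axis with cos θ = 8/17, sin θ = -15/17: (3, 9/13, -45/13) → (447/221, -513/221, -45/13); (3, -6/13, -9/13) → (222/221, -633/221, -9/13)

image vertices: (447/221, -513/221, -45/13), (222/221, -633/221, -9/13)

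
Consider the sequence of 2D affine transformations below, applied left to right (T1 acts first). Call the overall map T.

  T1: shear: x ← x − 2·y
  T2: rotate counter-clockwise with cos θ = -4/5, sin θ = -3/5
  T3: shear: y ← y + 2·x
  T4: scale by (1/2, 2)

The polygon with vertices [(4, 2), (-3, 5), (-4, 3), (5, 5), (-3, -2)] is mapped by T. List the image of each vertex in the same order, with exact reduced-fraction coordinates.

image vertices: (3/5, 8/5), (67/10, 306/5), (49/10, 232/5), (7/2, 26), (-1, -6)

T1 shear: x ← x − 2·y: (4, 2) → (0, 2); (-3, 5) → (-13, 5); (-4, 3) → (-10, 3); (5, 5) → (-5, 5); (-3, -2) → (1, -2)
T2 rotate counter-clockwise with cos θ = -4/5, sin θ = -3/5: (0, 2) → (6/5, -8/5); (-13, 5) → (67/5, 19/5); (-10, 3) → (49/5, 18/5); (-5, 5) → (7, -1); (1, -2) → (-2, 1)
T3 shear: y ← y + 2·x: (6/5, -8/5) → (6/5, 4/5); (67/5, 19/5) → (67/5, 153/5); (49/5, 18/5) → (49/5, 116/5); (7, -1) → (7, 13); (-2, 1) → (-2, -3)
T4 scale by (1/2, 2): (6/5, 4/5) → (3/5, 8/5); (67/5, 153/5) → (67/10, 306/5); (49/5, 116/5) → (49/10, 232/5); (7, 13) → (7/2, 26); (-2, -3) → (-1, -6)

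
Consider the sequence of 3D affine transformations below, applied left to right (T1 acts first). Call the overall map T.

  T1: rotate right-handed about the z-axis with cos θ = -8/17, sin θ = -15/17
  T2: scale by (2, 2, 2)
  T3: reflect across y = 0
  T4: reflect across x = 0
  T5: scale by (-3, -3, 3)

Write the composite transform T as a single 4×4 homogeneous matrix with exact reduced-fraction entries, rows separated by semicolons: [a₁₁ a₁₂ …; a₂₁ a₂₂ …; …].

T = [-48/17 90/17 0 0; -90/17 -48/17 0 0; 0 0 6 0; 0 0 0 1]

T1 = [-8/17 15/17 0 0; -15/17 -8/17 0 0; 0 0 1 0; 0 0 0 1]
T2·T1 = [-16/17 30/17 0 0; -30/17 -16/17 0 0; 0 0 2 0; 0 0 0 1]
T3·…·T1 = [-16/17 30/17 0 0; 30/17 16/17 0 0; 0 0 2 0; 0 0 0 1]
T4·…·T1 = [16/17 -30/17 0 0; 30/17 16/17 0 0; 0 0 2 0; 0 0 0 1]
T5·…·T1 = [-48/17 90/17 0 0; -90/17 -48/17 0 0; 0 0 6 0; 0 0 0 1]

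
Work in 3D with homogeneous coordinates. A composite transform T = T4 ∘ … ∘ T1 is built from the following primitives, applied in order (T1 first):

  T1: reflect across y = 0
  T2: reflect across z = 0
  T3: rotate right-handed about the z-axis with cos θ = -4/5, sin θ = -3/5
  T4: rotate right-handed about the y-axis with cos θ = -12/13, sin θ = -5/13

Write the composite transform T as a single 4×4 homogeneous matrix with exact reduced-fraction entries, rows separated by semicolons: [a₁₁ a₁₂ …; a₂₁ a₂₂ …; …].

T1 = [1 0 0 0; 0 -1 0 0; 0 0 1 0; 0 0 0 1]
T2·T1 = [1 0 0 0; 0 -1 0 0; 0 0 -1 0; 0 0 0 1]
T3·…·T1 = [-4/5 -3/5 0 0; -3/5 4/5 0 0; 0 0 -1 0; 0 0 0 1]
T4·…·T1 = [48/65 36/65 5/13 0; -3/5 4/5 0 0; -4/13 -3/13 12/13 0; 0 0 0 1]

T = [48/65 36/65 5/13 0; -3/5 4/5 0 0; -4/13 -3/13 12/13 0; 0 0 0 1]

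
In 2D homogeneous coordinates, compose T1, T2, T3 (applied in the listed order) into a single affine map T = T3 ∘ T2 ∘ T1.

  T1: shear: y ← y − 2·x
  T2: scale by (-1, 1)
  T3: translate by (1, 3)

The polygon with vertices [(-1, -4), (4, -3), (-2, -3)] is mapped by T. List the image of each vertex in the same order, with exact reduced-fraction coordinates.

image vertices: (2, 1), (-3, -8), (3, 4)

T1 shear: y ← y − 2·x: (-1, -4) → (-1, -2); (4, -3) → (4, -11); (-2, -3) → (-2, 1)
T2 scale by (-1, 1): (-1, -2) → (1, -2); (4, -11) → (-4, -11); (-2, 1) → (2, 1)
T3 translate by (1, 3): (1, -2) → (2, 1); (-4, -11) → (-3, -8); (2, 1) → (3, 4)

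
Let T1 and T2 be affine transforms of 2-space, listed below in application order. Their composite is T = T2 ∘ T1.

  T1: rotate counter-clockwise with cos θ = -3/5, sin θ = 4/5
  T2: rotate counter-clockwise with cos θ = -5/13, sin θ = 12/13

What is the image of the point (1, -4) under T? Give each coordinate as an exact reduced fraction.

T1 rotate counter-clockwise with cos θ = -3/5, sin θ = 4/5: (1, -4) → (13/5, 16/5)
T2 rotate counter-clockwise with cos θ = -5/13, sin θ = 12/13: (13/5, 16/5) → (-257/65, 76/65)

T(p) = (-257/65, 76/65)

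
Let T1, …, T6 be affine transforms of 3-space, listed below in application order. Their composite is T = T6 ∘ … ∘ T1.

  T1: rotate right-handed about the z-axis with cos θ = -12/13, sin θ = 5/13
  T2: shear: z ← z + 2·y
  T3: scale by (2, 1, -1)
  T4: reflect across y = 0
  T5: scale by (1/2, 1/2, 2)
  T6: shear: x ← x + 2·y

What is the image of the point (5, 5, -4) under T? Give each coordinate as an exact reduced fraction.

T1 rotate right-handed about the z-axis with cos θ = -12/13, sin θ = 5/13: (5, 5, -4) → (-85/13, -35/13, -4)
T2 shear: z ← z + 2·y: (-85/13, -35/13, -4) → (-85/13, -35/13, -122/13)
T3 scale by (2, 1, -1): (-85/13, -35/13, -122/13) → (-170/13, -35/13, 122/13)
T4 reflect across y = 0: (-170/13, -35/13, 122/13) → (-170/13, 35/13, 122/13)
T5 scale by (1/2, 1/2, 2): (-170/13, 35/13, 122/13) → (-85/13, 35/26, 244/13)
T6 shear: x ← x + 2·y: (-85/13, 35/26, 244/13) → (-50/13, 35/26, 244/13)

T(p) = (-50/13, 35/26, 244/13)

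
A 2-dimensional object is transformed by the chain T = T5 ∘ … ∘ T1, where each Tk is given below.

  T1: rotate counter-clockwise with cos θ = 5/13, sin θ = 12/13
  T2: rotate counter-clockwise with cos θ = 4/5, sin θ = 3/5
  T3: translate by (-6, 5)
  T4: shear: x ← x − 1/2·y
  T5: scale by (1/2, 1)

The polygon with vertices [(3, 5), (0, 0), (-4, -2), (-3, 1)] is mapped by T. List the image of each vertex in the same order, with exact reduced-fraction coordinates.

image vertices: (-97/13, 434/65), (-17/4, 5), (-101/52, 21/13), (-93/26, 24/13)

T1 rotate counter-clockwise with cos θ = 5/13, sin θ = 12/13: (3, 5) → (-45/13, 61/13); (0, 0) → (0, 0); (-4, -2) → (4/13, -58/13); (-3, 1) → (-27/13, -31/13)
T2 rotate counter-clockwise with cos θ = 4/5, sin θ = 3/5: (-45/13, 61/13) → (-363/65, 109/65); (0, 0) → (0, 0); (4/13, -58/13) → (38/13, -44/13); (-27/13, -31/13) → (-3/13, -41/13)
T3 translate by (-6, 5): (-363/65, 109/65) → (-753/65, 434/65); (0, 0) → (-6, 5); (38/13, -44/13) → (-40/13, 21/13); (-3/13, -41/13) → (-81/13, 24/13)
T4 shear: x ← x − 1/2·y: (-753/65, 434/65) → (-194/13, 434/65); (-6, 5) → (-17/2, 5); (-40/13, 21/13) → (-101/26, 21/13); (-81/13, 24/13) → (-93/13, 24/13)
T5 scale by (1/2, 1): (-194/13, 434/65) → (-97/13, 434/65); (-17/2, 5) → (-17/4, 5); (-101/26, 21/13) → (-101/52, 21/13); (-93/13, 24/13) → (-93/26, 24/13)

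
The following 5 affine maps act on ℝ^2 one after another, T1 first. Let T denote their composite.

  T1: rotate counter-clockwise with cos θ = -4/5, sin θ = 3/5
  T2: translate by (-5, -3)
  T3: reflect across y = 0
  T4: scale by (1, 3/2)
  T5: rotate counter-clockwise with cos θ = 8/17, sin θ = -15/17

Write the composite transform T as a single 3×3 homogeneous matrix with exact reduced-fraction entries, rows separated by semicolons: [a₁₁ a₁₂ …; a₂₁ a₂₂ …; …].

T1 = [-4/5 -3/5 0; 3/5 -4/5 0; 0 0 1]
T2·T1 = [-4/5 -3/5 -5; 3/5 -4/5 -3; 0 0 1]
T3·…·T1 = [-4/5 -3/5 -5; -3/5 4/5 3; 0 0 1]
T4·…·T1 = [-4/5 -3/5 -5; -9/10 6/5 9/2; 0 0 1]
T5·…·T1 = [-199/170 66/85 55/34; 24/85 93/85 111/17; 0 0 1]

T = [-199/170 66/85 55/34; 24/85 93/85 111/17; 0 0 1]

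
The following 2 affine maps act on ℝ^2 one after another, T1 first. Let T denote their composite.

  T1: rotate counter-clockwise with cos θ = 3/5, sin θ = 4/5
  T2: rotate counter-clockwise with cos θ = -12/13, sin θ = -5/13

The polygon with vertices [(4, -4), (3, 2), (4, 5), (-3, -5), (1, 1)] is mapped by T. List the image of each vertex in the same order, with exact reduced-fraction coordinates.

image vertices: (-316/65, -188/65), (6/5, -17/5), (251/65, -332/65), (-267/65, 269/65), (47/65, -79/65)

T1 rotate counter-clockwise with cos θ = 3/5, sin θ = 4/5: (4, -4) → (28/5, 4/5); (3, 2) → (1/5, 18/5); (4, 5) → (-8/5, 31/5); (-3, -5) → (11/5, -27/5); (1, 1) → (-1/5, 7/5)
T2 rotate counter-clockwise with cos θ = -12/13, sin θ = -5/13: (28/5, 4/5) → (-316/65, -188/65); (1/5, 18/5) → (6/5, -17/5); (-8/5, 31/5) → (251/65, -332/65); (11/5, -27/5) → (-267/65, 269/65); (-1/5, 7/5) → (47/65, -79/65)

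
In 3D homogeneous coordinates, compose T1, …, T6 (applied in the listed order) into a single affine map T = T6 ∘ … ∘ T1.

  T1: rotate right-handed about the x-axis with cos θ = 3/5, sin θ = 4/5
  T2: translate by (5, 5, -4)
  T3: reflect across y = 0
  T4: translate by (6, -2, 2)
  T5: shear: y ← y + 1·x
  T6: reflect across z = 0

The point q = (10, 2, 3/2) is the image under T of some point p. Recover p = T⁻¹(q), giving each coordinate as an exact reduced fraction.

T1 = [1 0 0 0; 0 3/5 -4/5 0; 0 4/5 3/5 0; 0 0 0 1]
T2·T1 = [1 0 0 5; 0 3/5 -4/5 5; 0 4/5 3/5 -4; 0 0 0 1]
T3·…·T1 = [1 0 0 5; 0 -3/5 4/5 -5; 0 4/5 3/5 -4; 0 0 0 1]
T4·…·T1 = [1 0 0 11; 0 -3/5 4/5 -7; 0 4/5 3/5 -2; 0 0 0 1]
T5·…·T1 = [1 0 0 11; 1 -3/5 4/5 4; 0 4/5 3/5 -2; 0 0 0 1]
T6·…·T1 = [1 0 0 11; 1 -3/5 4/5 4; 0 -4/5 -3/5 2; 0 0 0 1]
det M = 1; M⁻¹ = [1 0 0 -11; 3/5 -3/5 -4/5 -13/5; -4/5 4/5 -3/5 34/5; 0 0 0 1]
M⁻¹ · (10, 2, 3/2)ᵀ = (-1, 1, -1/2)ᵀ

p = (-1, 1, -1/2)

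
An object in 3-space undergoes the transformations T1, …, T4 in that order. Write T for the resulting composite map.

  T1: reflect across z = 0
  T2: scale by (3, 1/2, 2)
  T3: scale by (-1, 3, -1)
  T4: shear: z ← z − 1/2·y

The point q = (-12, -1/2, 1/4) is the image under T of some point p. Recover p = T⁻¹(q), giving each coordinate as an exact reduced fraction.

p = (4, -1/3, 0)

T1 = [1 0 0 0; 0 1 0 0; 0 0 -1 0; 0 0 0 1]
T2·T1 = [3 0 0 0; 0 1/2 0 0; 0 0 -2 0; 0 0 0 1]
T3·…·T1 = [-3 0 0 0; 0 3/2 0 0; 0 0 2 0; 0 0 0 1]
T4·…·T1 = [-3 0 0 0; 0 3/2 0 0; 0 -3/4 2 0; 0 0 0 1]
det M = -9; M⁻¹ = [-1/3 0 0 0; 0 2/3 0 0; 0 1/4 1/2 0; 0 0 0 1]
M⁻¹ · (-12, -1/2, 1/4)ᵀ = (4, -1/3, 0)ᵀ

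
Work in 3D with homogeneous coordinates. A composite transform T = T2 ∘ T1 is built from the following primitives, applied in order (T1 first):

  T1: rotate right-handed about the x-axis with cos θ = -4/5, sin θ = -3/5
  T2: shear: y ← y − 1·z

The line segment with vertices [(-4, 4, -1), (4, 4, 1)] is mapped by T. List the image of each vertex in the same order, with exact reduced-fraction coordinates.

image vertices: (-4, -11/5, -8/5), (4, 3/5, -16/5)

T1 rotate right-handed about the x-axis with cos θ = -4/5, sin θ = -3/5: (-4, 4, -1) → (-4, -19/5, -8/5); (4, 4, 1) → (4, -13/5, -16/5)
T2 shear: y ← y − 1·z: (-4, -19/5, -8/5) → (-4, -11/5, -8/5); (4, -13/5, -16/5) → (4, 3/5, -16/5)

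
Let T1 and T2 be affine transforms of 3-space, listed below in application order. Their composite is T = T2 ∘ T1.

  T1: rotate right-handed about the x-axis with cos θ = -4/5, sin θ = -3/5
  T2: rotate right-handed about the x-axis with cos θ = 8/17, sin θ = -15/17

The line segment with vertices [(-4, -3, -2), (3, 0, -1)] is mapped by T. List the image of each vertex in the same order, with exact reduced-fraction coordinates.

T1 rotate right-handed about the x-axis with cos θ = -4/5, sin θ = -3/5: (-4, -3, -2) → (-4, 6/5, 17/5); (3, 0, -1) → (3, -3/5, 4/5)
T2 rotate right-handed about the x-axis with cos θ = 8/17, sin θ = -15/17: (-4, 6/5, 17/5) → (-4, 303/85, 46/85); (3, -3/5, 4/5) → (3, 36/85, 77/85)

image vertices: (-4, 303/85, 46/85), (3, 36/85, 77/85)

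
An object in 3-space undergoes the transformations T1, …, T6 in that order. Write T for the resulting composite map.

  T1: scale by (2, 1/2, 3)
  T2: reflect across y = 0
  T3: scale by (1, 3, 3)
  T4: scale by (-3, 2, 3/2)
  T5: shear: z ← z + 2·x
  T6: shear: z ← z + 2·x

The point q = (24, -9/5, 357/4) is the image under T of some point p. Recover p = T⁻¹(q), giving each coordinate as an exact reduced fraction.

T1 = [2 0 0 0; 0 1/2 0 0; 0 0 3 0; 0 0 0 1]
T2·T1 = [2 0 0 0; 0 -1/2 0 0; 0 0 3 0; 0 0 0 1]
T3·…·T1 = [2 0 0 0; 0 -3/2 0 0; 0 0 9 0; 0 0 0 1]
T4·…·T1 = [-6 0 0 0; 0 -3 0 0; 0 0 27/2 0; 0 0 0 1]
T5·…·T1 = [-6 0 0 0; 0 -3 0 0; -12 0 27/2 0; 0 0 0 1]
T6·…·T1 = [-6 0 0 0; 0 -3 0 0; -24 0 27/2 0; 0 0 0 1]
det M = 243; M⁻¹ = [-1/6 0 0 0; 0 -1/3 0 0; -8/27 0 2/27 0; 0 0 0 1]
M⁻¹ · (24, -9/5, 357/4)ᵀ = (-4, 3/5, -1/2)ᵀ

p = (-4, 3/5, -1/2)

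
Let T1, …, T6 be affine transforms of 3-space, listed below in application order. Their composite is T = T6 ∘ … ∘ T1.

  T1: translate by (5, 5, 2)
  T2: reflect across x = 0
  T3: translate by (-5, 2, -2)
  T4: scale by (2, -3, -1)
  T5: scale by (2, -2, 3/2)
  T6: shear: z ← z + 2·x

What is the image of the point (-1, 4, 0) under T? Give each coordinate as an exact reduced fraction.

T(p) = (-36, 66, -72)

T1 translate by (5, 5, 2): (-1, 4, 0) → (4, 9, 2)
T2 reflect across x = 0: (4, 9, 2) → (-4, 9, 2)
T3 translate by (-5, 2, -2): (-4, 9, 2) → (-9, 11, 0)
T4 scale by (2, -3, -1): (-9, 11, 0) → (-18, -33, 0)
T5 scale by (2, -2, 3/2): (-18, -33, 0) → (-36, 66, 0)
T6 shear: z ← z + 2·x: (-36, 66, 0) → (-36, 66, -72)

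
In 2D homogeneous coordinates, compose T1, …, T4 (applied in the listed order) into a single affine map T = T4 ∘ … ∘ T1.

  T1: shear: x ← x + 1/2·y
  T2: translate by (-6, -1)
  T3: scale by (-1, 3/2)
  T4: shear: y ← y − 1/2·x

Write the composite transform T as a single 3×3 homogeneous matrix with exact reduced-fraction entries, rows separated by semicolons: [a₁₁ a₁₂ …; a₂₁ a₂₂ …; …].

T = [-1 -1/2 6; 1/2 7/4 -9/2; 0 0 1]

T1 = [1 1/2 0; 0 1 0; 0 0 1]
T2·T1 = [1 1/2 -6; 0 1 -1; 0 0 1]
T3·…·T1 = [-1 -1/2 6; 0 3/2 -3/2; 0 0 1]
T4·…·T1 = [-1 -1/2 6; 1/2 7/4 -9/2; 0 0 1]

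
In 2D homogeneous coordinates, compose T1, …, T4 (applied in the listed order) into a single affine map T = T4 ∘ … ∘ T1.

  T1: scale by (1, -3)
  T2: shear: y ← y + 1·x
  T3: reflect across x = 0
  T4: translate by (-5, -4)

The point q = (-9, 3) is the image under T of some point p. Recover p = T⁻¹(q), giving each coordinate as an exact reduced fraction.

T1 = [1 0 0; 0 -3 0; 0 0 1]
T2·T1 = [1 0 0; 1 -3 0; 0 0 1]
T3·…·T1 = [-1 0 0; 1 -3 0; 0 0 1]
T4·…·T1 = [-1 0 -5; 1 -3 -4; 0 0 1]
det M = 3; M⁻¹ = [-1 0 -5; -1/3 -1/3 -3; 0 0 1]
M⁻¹ · (-9, 3)ᵀ = (4, -1)ᵀ

p = (4, -1)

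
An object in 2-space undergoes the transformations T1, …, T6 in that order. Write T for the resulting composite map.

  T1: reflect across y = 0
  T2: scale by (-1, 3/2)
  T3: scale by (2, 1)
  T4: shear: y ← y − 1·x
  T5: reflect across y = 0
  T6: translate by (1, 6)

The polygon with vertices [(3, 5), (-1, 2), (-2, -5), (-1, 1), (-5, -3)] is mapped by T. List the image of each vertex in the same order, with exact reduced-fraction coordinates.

image vertices: (-5, 15/2), (3, 11), (5, 5/2), (3, 19/2), (11, 23/2)

T1 reflect across y = 0: (3, 5) → (3, -5); (-1, 2) → (-1, -2); (-2, -5) → (-2, 5); (-1, 1) → (-1, -1); (-5, -3) → (-5, 3)
T2 scale by (-1, 3/2): (3, -5) → (-3, -15/2); (-1, -2) → (1, -3); (-2, 5) → (2, 15/2); (-1, -1) → (1, -3/2); (-5, 3) → (5, 9/2)
T3 scale by (2, 1): (-3, -15/2) → (-6, -15/2); (1, -3) → (2, -3); (2, 15/2) → (4, 15/2); (1, -3/2) → (2, -3/2); (5, 9/2) → (10, 9/2)
T4 shear: y ← y − 1·x: (-6, -15/2) → (-6, -3/2); (2, -3) → (2, -5); (4, 15/2) → (4, 7/2); (2, -3/2) → (2, -7/2); (10, 9/2) → (10, -11/2)
T5 reflect across y = 0: (-6, -3/2) → (-6, 3/2); (2, -5) → (2, 5); (4, 7/2) → (4, -7/2); (2, -7/2) → (2, 7/2); (10, -11/2) → (10, 11/2)
T6 translate by (1, 6): (-6, 3/2) → (-5, 15/2); (2, 5) → (3, 11); (4, -7/2) → (5, 5/2); (2, 7/2) → (3, 19/2); (10, 11/2) → (11, 23/2)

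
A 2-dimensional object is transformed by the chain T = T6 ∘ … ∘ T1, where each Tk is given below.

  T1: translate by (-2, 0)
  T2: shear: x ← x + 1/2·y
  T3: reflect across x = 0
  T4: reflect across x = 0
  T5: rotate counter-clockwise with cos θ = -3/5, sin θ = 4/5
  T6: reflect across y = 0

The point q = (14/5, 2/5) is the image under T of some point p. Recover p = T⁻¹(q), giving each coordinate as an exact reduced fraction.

p = (1, -2)

T1 = [1 0 -2; 0 1 0; 0 0 1]
T2·T1 = [1 1/2 -2; 0 1 0; 0 0 1]
T3·…·T1 = [-1 -1/2 2; 0 1 0; 0 0 1]
T4·…·T1 = [1 1/2 -2; 0 1 0; 0 0 1]
T5·…·T1 = [-3/5 -11/10 6/5; 4/5 -1/5 -8/5; 0 0 1]
T6·…·T1 = [-3/5 -11/10 6/5; -4/5 1/5 8/5; 0 0 1]
det M = -1; M⁻¹ = [-1/5 -11/10 2; -4/5 3/5 0; 0 0 1]
M⁻¹ · (14/5, 2/5)ᵀ = (1, -2)ᵀ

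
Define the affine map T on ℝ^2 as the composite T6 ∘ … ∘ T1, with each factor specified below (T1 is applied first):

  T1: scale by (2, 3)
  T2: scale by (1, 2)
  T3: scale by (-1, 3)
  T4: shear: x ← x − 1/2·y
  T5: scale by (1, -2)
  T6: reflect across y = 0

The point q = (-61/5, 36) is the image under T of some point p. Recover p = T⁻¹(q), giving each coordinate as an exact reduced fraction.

T1 = [2 0 0; 0 3 0; 0 0 1]
T2·T1 = [2 0 0; 0 6 0; 0 0 1]
T3·…·T1 = [-2 0 0; 0 18 0; 0 0 1]
T4·…·T1 = [-2 -9 0; 0 18 0; 0 0 1]
T5·…·T1 = [-2 -9 0; 0 -36 0; 0 0 1]
T6·…·T1 = [-2 -9 0; 0 36 0; 0 0 1]
det M = -72; M⁻¹ = [-1/2 -1/8 0; 0 1/36 0; 0 0 1]
M⁻¹ · (-61/5, 36)ᵀ = (8/5, 1)ᵀ

p = (8/5, 1)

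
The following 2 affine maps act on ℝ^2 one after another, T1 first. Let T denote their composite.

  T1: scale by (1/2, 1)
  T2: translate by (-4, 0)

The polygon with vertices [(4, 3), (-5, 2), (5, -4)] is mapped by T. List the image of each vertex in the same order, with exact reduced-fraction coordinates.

T1 scale by (1/2, 1): (4, 3) → (2, 3); (-5, 2) → (-5/2, 2); (5, -4) → (5/2, -4)
T2 translate by (-4, 0): (2, 3) → (-2, 3); (-5/2, 2) → (-13/2, 2); (5/2, -4) → (-3/2, -4)

image vertices: (-2, 3), (-13/2, 2), (-3/2, -4)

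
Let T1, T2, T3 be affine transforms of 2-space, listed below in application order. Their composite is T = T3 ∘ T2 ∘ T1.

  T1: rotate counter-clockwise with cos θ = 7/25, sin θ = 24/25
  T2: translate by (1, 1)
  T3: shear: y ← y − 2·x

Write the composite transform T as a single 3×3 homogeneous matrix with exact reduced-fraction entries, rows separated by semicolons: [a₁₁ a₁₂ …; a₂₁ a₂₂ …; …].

T1 = [7/25 -24/25 0; 24/25 7/25 0; 0 0 1]
T2·T1 = [7/25 -24/25 1; 24/25 7/25 1; 0 0 1]
T3·…·T1 = [7/25 -24/25 1; 2/5 11/5 -1; 0 0 1]

T = [7/25 -24/25 1; 2/5 11/5 -1; 0 0 1]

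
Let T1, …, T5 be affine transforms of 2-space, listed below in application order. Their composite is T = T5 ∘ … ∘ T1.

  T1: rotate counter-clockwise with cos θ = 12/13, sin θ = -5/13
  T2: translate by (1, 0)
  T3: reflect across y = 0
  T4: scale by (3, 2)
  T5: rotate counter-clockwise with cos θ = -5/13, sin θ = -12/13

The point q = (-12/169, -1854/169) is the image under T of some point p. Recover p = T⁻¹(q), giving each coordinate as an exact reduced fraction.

p = (3, -1)

T1 = [12/13 5/13 0; -5/13 12/13 0; 0 0 1]
T2·T1 = [12/13 5/13 1; -5/13 12/13 0; 0 0 1]
T3·…·T1 = [12/13 5/13 1; 5/13 -12/13 0; 0 0 1]
T4·…·T1 = [36/13 15/13 3; 10/13 -24/13 0; 0 0 1]
T5·…·T1 = [-60/169 -363/169 -15/13; -482/169 -60/169 -36/13; 0 0 1]
det M = -6; M⁻¹ = [10/169 -121/338 -12/13; -241/507 10/169 -5/13; 0 0 1]
M⁻¹ · (-12/169, -1854/169)ᵀ = (3, -1)ᵀ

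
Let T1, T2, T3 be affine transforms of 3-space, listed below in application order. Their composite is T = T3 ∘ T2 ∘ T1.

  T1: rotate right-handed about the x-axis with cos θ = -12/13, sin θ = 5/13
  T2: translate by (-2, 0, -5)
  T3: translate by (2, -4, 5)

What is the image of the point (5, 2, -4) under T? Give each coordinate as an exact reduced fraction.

T(p) = (5, -56/13, 58/13)

T1 rotate right-handed about the x-axis with cos θ = -12/13, sin θ = 5/13: (5, 2, -4) → (5, -4/13, 58/13)
T2 translate by (-2, 0, -5): (5, -4/13, 58/13) → (3, -4/13, -7/13)
T3 translate by (2, -4, 5): (3, -4/13, -7/13) → (5, -56/13, 58/13)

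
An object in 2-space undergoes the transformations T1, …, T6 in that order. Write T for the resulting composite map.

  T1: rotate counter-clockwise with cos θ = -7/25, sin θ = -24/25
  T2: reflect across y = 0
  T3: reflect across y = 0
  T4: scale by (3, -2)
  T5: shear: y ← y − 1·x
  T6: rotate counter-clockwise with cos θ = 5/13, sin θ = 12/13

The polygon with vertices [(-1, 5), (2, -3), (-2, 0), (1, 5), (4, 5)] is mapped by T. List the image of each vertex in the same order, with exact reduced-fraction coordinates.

T1 rotate counter-clockwise with cos θ = -7/25, sin θ = -24/25: (-1, 5) → (127/25, -11/25); (2, -3) → (-86/25, -27/25); (-2, 0) → (14/25, 48/25); (1, 5) → (113/25, -59/25); (4, 5) → (92/25, -131/25)
T2 reflect across y = 0: (127/25, -11/25) → (127/25, 11/25); (-86/25, -27/25) → (-86/25, 27/25); (14/25, 48/25) → (14/25, -48/25); (113/25, -59/25) → (113/25, 59/25); (92/25, -131/25) → (92/25, 131/25)
T3 reflect across y = 0: (127/25, 11/25) → (127/25, -11/25); (-86/25, 27/25) → (-86/25, -27/25); (14/25, -48/25) → (14/25, 48/25); (113/25, 59/25) → (113/25, -59/25); (92/25, 131/25) → (92/25, -131/25)
T4 scale by (3, -2): (127/25, -11/25) → (381/25, 22/25); (-86/25, -27/25) → (-258/25, 54/25); (14/25, 48/25) → (42/25, -96/25); (113/25, -59/25) → (339/25, 118/25); (92/25, -131/25) → (276/25, 262/25)
T5 shear: y ← y − 1·x: (381/25, 22/25) → (381/25, -359/25); (-258/25, 54/25) → (-258/25, 312/25); (42/25, -96/25) → (42/25, -138/25); (339/25, 118/25) → (339/25, -221/25); (276/25, 262/25) → (276/25, -14/25)
T6 rotate counter-clockwise with cos θ = 5/13, sin θ = 12/13: (381/25, -359/25) → (6213/325, 2777/325); (-258/25, 312/25) → (-5034/325, -1536/325); (42/25, -138/25) → (1866/325, -186/325); (339/25, -221/25) → (4347/325, 2963/325); (276/25, -14/25) → (1548/325, 3242/325)

image vertices: (6213/325, 2777/325), (-5034/325, -1536/325), (1866/325, -186/325), (4347/325, 2963/325), (1548/325, 3242/325)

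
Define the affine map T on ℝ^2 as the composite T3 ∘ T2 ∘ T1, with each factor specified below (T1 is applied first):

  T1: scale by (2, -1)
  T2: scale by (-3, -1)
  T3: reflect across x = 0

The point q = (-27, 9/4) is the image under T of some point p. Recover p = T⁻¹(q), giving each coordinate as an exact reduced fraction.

T1 = [2 0 0; 0 -1 0; 0 0 1]
T2·T1 = [-6 0 0; 0 1 0; 0 0 1]
T3·…·T1 = [6 0 0; 0 1 0; 0 0 1]
det M = 6; M⁻¹ = [1/6 0 0; 0 1 0; 0 0 1]
M⁻¹ · (-27, 9/4)ᵀ = (-9/2, 9/4)ᵀ

p = (-9/2, 9/4)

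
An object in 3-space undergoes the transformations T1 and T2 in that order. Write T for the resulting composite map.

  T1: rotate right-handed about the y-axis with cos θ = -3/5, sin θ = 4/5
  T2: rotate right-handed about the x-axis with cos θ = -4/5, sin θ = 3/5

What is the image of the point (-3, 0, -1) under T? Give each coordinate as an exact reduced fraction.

T1 rotate right-handed about the y-axis with cos θ = -3/5, sin θ = 4/5: (-3, 0, -1) → (1, 0, 3)
T2 rotate right-handed about the x-axis with cos θ = -4/5, sin θ = 3/5: (1, 0, 3) → (1, -9/5, -12/5)

T(p) = (1, -9/5, -12/5)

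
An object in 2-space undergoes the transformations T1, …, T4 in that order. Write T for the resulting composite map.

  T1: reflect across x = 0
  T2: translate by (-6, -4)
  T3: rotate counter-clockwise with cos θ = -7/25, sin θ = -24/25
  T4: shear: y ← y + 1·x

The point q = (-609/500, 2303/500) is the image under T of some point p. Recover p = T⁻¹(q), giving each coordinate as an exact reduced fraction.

p = (-3/4, 6/5)

T1 = [-1 0 0; 0 1 0; 0 0 1]
T2·T1 = [-1 0 -6; 0 1 -4; 0 0 1]
T3·…·T1 = [7/25 24/25 -54/25; 24/25 -7/25 172/25; 0 0 1]
T4·…·T1 = [7/25 24/25 -54/25; 31/25 17/25 118/25; 0 0 1]
det M = -1; M⁻¹ = [-17/25 24/25 -6; 31/25 -7/25 4; 0 0 1]
M⁻¹ · (-609/500, 2303/500)ᵀ = (-3/4, 6/5)ᵀ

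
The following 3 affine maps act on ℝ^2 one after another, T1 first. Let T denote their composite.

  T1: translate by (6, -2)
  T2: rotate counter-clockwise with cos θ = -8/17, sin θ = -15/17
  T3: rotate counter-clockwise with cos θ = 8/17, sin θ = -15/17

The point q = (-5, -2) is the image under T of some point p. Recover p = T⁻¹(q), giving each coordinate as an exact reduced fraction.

p = (-1, 4)

T1 = [1 0 6; 0 1 -2; 0 0 1]
T2·T1 = [-8/17 15/17 -78/17; -15/17 -8/17 -74/17; 0 0 1]
T3·…·T1 = [-1 0 -6; 0 -1 2; 0 0 1]
det M = 1; M⁻¹ = [-1 0 -6; 0 -1 2; 0 0 1]
M⁻¹ · (-5, -2)ᵀ = (-1, 4)ᵀ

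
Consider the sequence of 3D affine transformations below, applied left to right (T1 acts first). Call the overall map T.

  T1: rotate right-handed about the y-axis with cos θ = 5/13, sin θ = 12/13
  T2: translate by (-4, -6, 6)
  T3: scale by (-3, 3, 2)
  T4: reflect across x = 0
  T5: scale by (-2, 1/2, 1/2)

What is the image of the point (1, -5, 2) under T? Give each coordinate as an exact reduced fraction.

T1 rotate right-handed about the y-axis with cos θ = 5/13, sin θ = 12/13: (1, -5, 2) → (29/13, -5, -2/13)
T2 translate by (-4, -6, 6): (29/13, -5, -2/13) → (-23/13, -11, 76/13)
T3 scale by (-3, 3, 2): (-23/13, -11, 76/13) → (69/13, -33, 152/13)
T4 reflect across x = 0: (69/13, -33, 152/13) → (-69/13, -33, 152/13)
T5 scale by (-2, 1/2, 1/2): (-69/13, -33, 152/13) → (138/13, -33/2, 76/13)

T(p) = (138/13, -33/2, 76/13)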